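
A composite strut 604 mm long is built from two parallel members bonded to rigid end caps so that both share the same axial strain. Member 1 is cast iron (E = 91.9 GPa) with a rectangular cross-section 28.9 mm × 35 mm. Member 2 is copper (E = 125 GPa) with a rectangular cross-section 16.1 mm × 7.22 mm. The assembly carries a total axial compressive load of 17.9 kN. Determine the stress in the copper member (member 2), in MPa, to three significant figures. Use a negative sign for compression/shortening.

-20.8 MPa

A_1 = 1012 mm².
A_2 = 116.2 mm².
Equal strain + equilibrium ⇒ each member carries load in proportion to AE: A₁E₁ = 92960000 N, A₂E₂ = 14530000 N, ΣAE = 107500000 N.
σ₂ = P·E₂/ΣAE = -17900·125000/107500000 = -20.82 MPa.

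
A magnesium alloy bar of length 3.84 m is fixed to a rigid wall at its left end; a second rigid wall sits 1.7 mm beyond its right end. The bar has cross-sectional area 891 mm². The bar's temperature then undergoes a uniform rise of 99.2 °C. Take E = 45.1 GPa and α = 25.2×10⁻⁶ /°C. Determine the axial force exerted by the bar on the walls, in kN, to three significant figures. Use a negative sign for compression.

Free thermal expansion αLΔT = 25.2e-6 · 3840 · 99.2 = 9.599 mm.
The walls engage after the gap closes; constrained expansion = 9.599 − 1.7 = 7.899 mm.
The walls impose strain ε = −(7.899)/3840 = -2.0571e-03; σ = Eε = 45100 · -2.0571e-03 = -92.78 MPa.
Wall reaction R = σ·A = -92.78·891 = -82660 N = -82.66 kN.

-82.7 kN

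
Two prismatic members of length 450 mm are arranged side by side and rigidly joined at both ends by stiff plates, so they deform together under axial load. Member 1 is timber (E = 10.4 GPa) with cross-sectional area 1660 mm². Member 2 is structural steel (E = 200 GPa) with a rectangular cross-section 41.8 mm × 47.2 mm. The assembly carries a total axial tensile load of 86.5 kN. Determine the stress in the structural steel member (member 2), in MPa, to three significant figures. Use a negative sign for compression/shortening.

A_2 = 1973 mm².
Equal strain + equilibrium ⇒ each member carries load in proportion to AE: A₁E₁ = 17260000 N, A₂E₂ = 394600000 N, ΣAE = 411900000 N.
σ₂ = P·E₂/ΣAE = 86500·200000/411900000 = 42 MPa.

42.0 MPa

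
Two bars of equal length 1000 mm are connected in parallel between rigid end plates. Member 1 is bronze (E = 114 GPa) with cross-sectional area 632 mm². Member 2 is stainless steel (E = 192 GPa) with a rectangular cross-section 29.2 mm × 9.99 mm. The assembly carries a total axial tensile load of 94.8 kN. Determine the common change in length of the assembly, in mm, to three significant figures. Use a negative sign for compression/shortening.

A_2 = 291.7 mm².
Equal strain + equilibrium ⇒ each member carries load in proportion to AE: A₁E₁ = 72050000 N, A₂E₂ = 56010000 N, ΣAE = 128100000 N.
δ = PL/ΣAE = 94800·1000/128100000 = 0.7403 mm.

0.740 mm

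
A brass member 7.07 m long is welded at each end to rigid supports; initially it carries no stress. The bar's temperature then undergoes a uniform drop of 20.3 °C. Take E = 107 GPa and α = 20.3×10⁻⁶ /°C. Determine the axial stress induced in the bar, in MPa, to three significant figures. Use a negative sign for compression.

Free thermal expansion αLΔT = 20.3e-6 · 7070 · -20.3 = -2.913 mm.
The walls impose strain ε = −(-2.913)/7070 = 4.1209e-04; σ = Eε = 107000 · 4.1209e-04 = 44.09 MPa.

44.1 MPa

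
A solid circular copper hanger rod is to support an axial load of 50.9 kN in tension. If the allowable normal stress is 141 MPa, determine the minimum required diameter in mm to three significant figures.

21.4 mm

Required area A ≥ P/σ_allow = 50900/141 = 361 mm².
For a solid circular section, d ≥ √(4A/π) = 21.44 mm.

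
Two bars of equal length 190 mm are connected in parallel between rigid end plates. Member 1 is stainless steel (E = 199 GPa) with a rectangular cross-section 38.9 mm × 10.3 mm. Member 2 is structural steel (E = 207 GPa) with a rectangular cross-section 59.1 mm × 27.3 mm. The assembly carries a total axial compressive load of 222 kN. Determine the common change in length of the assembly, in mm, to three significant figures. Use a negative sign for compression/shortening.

-0.102 mm

A_1 = 400.7 mm².
A_2 = 1613 mm².
Equal strain + equilibrium ⇒ each member carries load in proportion to AE: A₁E₁ = 79730000 N, A₂E₂ = 334000000 N, ΣAE = 413700000 N.
δ = PL/ΣAE = -222000·190/413700000 = -0.102 mm.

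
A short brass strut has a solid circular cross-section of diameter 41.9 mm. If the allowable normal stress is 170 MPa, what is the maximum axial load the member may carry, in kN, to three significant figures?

234 kN

A = 1379 mm².
P_max = σ_allow · A = 170 · 1379 = 234400 N = 234.4 kN.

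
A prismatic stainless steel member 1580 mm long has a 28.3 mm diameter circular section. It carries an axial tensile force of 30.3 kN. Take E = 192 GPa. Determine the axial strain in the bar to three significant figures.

2.51e-04

A = 629 mm².
σ = N/A = 48.17 MPa; ε = σ/E = 48.17/192000 = 2.509e-04.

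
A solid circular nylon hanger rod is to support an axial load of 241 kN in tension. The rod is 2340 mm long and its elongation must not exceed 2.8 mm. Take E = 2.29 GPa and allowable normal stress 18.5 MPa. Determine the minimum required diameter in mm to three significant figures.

335 mm

Required area A ≥ P/σ_allow = 241000/18.5 = 13030 mm².
For a solid circular section, d ≥ √(4A/π) = 128.8 mm.
Elongation limit: A ≥ PL/(Eδ_allow) = 241000·2340/(2290·2.8) = 87950 mm² ⇒ d ≥ 334.6 mm.
The elongation limit governs.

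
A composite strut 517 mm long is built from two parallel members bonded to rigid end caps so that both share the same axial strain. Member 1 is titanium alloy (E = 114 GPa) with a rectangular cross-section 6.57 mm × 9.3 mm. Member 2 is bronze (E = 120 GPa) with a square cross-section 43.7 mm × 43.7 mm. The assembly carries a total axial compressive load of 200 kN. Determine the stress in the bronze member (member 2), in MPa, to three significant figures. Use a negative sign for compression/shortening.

-102 MPa

A_1 = 61.1 mm².
A_2 = 1910 mm².
Equal strain + equilibrium ⇒ each member carries load in proportion to AE: A₁E₁ = 6966000 N, A₂E₂ = 229200000 N, ΣAE = 236100000 N.
σ₂ = P·E₂/ΣAE = -200000·120000/236100000 = -101.6 MPa.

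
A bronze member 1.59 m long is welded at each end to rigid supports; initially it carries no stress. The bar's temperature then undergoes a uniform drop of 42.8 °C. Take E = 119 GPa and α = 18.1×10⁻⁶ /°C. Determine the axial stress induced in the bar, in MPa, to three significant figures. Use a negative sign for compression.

92.2 MPa

Free thermal expansion αLΔT = 18.1e-6 · 1590 · -42.8 = -1.232 mm.
The walls impose strain ε = −(-1.232)/1590 = 7.7468e-04; σ = Eε = 119000 · 7.7468e-04 = 92.19 MPa.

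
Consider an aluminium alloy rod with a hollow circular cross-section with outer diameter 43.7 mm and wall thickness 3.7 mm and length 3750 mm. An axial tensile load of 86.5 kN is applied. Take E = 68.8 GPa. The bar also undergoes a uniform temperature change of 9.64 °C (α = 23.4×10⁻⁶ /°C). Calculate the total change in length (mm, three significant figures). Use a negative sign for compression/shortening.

A = 465 mm².
δ_mech = NL/(AE) = 86500·3750/(465·68800) = 10.14 mm.
δ_thermal = αLΔT = 23.4e-6·3750·9.64 = 0.8459 mm.
δ = δ_mech + δ_thermal = 10.99 mm.

11.0 mm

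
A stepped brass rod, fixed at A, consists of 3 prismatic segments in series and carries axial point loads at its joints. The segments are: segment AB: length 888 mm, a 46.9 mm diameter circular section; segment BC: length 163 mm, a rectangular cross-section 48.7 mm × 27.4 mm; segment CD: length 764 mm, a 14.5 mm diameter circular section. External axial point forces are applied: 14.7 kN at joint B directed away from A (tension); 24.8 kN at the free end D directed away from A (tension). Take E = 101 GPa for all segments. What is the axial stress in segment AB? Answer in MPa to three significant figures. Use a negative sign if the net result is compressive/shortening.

22.9 MPa

Internal axial forces (sectioning from the free end, tension +): N_CD = 24.8 kN, N_BC = 24.8 kN, N_AB = 39.5 kN.
A_AB = 1728 mm².
σ_AB = N_AB/A_AB = 39500/1728 = 22.86 MPa.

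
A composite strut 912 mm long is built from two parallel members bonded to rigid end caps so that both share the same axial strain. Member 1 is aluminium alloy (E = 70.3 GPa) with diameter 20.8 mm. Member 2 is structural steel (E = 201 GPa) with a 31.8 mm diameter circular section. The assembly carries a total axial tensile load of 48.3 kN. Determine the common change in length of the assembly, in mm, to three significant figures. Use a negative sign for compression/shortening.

0.240 mm

A_1 = 339.8 mm².
A_2 = 794.2 mm².
Equal strain + equilibrium ⇒ each member carries load in proportion to AE: A₁E₁ = 23890000 N, A₂E₂ = 159600000 N, ΣAE = 183500000 N.
δ = PL/ΣAE = 48300·912/183500000 = 0.24 mm.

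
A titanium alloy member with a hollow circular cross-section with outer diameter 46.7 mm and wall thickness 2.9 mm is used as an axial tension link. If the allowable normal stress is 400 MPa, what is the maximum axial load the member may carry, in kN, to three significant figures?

160 kN

A = 399 mm².
P_max = σ_allow · A = 400 · 399 = 159600 N = 159.6 kN.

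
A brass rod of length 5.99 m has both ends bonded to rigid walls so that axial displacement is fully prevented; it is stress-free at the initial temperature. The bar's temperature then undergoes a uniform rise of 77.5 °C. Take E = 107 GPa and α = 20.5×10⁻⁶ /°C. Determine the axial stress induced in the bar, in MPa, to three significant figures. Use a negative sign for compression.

-170 MPa

Free thermal expansion αLΔT = 20.5e-6 · 5990 · 77.5 = 9.517 mm.
The walls impose strain ε = −(9.517)/5990 = -1.5888e-03; σ = Eε = 107000 · -1.5888e-03 = -170 MPa.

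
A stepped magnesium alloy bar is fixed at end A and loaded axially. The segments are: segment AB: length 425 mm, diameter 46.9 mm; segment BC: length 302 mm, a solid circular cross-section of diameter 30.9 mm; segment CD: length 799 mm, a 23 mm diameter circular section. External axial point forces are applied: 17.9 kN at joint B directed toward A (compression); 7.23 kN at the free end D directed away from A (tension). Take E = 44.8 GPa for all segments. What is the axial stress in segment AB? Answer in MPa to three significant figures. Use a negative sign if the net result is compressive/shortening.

-6.18 MPa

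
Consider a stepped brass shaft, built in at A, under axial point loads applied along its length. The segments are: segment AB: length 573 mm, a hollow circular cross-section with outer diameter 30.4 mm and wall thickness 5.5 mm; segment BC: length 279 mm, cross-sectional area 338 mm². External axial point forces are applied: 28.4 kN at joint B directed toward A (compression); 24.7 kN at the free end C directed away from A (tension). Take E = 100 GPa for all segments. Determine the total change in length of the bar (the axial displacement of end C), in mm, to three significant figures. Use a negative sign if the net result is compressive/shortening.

Internal axial forces (sectioning from the free end, tension +): N_BC = 24.7 kN, N_AB = -3.7 kN.
A_AB = 430.2 mm².
δ_AB = -3700·573/(430.2·100000) = -0.04928 mm
δ_BC = 24700·279/(338·100000) = 0.2039 mm
δ = Σδ_i = 0.1546 mm.

0.155 mm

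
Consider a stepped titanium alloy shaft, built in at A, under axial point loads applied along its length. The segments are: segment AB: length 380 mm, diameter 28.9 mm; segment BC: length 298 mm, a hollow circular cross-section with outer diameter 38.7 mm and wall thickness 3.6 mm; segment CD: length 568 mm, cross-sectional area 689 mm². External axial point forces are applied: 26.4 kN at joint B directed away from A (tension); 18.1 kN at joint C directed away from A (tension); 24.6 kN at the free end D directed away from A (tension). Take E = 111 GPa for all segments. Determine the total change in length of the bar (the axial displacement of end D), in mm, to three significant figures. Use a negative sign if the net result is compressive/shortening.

0.832 mm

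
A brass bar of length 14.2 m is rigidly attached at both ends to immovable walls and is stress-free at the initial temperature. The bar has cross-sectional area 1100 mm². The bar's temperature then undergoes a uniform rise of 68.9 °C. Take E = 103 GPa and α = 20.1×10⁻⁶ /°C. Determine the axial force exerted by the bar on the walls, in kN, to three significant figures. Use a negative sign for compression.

Free thermal expansion αLΔT = 20.1e-6 · 14200 · 68.9 = 19.67 mm.
The walls impose strain ε = −(19.67)/14200 = -1.3849e-03; σ = Eε = 103000 · -1.3849e-03 = -142.6 MPa.
Wall reaction R = σ·A = -142.6·1100 = -156900 N = -156.9 kN.

-157 kN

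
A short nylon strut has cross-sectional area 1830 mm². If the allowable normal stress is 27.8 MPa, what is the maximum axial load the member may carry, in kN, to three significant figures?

P_max = σ_allow · A = 27.8 · 1830 = 50870 N = 50.87 kN.

50.9 kN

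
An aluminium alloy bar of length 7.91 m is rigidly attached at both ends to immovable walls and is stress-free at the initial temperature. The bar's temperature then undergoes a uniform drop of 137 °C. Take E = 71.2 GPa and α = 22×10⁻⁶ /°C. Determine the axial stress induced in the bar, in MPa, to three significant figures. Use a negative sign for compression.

Free thermal expansion αLΔT = 22e-6 · 7910 · -137 = -23.84 mm.
The walls impose strain ε = −(-23.84)/7910 = 3.0140e-03; σ = Eε = 71200 · 3.0140e-03 = 214.6 MPa.

215 MPa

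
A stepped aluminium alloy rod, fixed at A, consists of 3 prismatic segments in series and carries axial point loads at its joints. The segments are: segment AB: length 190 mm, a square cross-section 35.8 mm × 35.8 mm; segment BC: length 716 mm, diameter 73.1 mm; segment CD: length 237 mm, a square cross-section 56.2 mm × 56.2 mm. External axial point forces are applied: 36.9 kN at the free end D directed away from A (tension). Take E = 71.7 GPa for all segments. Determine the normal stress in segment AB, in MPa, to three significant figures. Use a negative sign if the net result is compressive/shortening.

Internal axial forces (sectioning from the free end, tension +): N_CD = 36.9 kN, N_BC = 36.9 kN, N_AB = 36.9 kN.
A_AB = 1282 mm².
σ_AB = N_AB/A_AB = 36900/1282 = 28.79 MPa.

28.8 MPa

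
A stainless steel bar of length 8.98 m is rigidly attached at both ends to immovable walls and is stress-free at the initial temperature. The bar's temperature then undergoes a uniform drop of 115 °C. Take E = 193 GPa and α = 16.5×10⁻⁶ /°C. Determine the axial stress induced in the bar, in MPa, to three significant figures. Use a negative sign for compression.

Free thermal expansion αLΔT = 16.5e-6 · 8980 · -115 = -17.04 mm.
The walls impose strain ε = −(-17.04)/8980 = 1.8975e-03; σ = Eε = 193000 · 1.8975e-03 = 366.2 MPa.

366 MPa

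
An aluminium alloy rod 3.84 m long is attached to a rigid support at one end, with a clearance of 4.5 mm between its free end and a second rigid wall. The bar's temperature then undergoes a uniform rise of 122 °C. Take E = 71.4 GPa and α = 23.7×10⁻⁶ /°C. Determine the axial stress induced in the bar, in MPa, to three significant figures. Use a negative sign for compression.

-123 MPa

Free thermal expansion αLΔT = 23.7e-6 · 3840 · 122 = 11.1 mm.
The walls engage after the gap closes; constrained expansion = 11.1 − 4.5 = 6.603 mm.
The walls impose strain ε = −(6.603)/3840 = -1.7195e-03; σ = Eε = 71400 · -1.7195e-03 = -122.8 MPa.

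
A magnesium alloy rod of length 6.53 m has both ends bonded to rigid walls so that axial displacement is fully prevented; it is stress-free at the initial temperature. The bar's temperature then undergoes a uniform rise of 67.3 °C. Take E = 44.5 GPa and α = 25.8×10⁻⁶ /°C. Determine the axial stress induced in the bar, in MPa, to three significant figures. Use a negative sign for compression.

-77.3 MPa

Free thermal expansion αLΔT = 25.8e-6 · 6530 · 67.3 = 11.34 mm.
The walls impose strain ε = −(11.34)/6530 = -1.7363e-03; σ = Eε = 44500 · -1.7363e-03 = -77.27 MPa.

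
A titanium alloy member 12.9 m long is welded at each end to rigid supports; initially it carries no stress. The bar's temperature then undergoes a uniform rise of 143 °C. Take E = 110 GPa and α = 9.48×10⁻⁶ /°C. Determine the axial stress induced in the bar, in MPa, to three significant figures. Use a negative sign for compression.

Free thermal expansion αLΔT = 9.48e-6 · 12900 · 143 = 17.49 mm.
The walls impose strain ε = −(17.49)/12900 = -1.3556e-03; σ = Eε = 110000 · -1.3556e-03 = -149.1 MPa.

-149 MPa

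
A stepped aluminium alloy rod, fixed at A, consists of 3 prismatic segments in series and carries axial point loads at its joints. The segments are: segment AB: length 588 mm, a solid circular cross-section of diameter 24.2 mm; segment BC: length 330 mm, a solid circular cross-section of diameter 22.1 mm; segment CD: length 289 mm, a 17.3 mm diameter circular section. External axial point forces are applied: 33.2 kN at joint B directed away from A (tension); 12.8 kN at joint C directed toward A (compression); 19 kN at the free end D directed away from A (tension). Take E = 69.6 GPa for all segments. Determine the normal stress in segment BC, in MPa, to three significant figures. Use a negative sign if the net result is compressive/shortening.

16.2 MPa

Internal axial forces (sectioning from the free end, tension +): N_CD = 19 kN, N_BC = 6.2 kN, N_AB = 39.4 kN.
A_BC = 383.6 mm².
σ_BC = N_BC/A_BC = 6200/383.6 = 16.16 MPa.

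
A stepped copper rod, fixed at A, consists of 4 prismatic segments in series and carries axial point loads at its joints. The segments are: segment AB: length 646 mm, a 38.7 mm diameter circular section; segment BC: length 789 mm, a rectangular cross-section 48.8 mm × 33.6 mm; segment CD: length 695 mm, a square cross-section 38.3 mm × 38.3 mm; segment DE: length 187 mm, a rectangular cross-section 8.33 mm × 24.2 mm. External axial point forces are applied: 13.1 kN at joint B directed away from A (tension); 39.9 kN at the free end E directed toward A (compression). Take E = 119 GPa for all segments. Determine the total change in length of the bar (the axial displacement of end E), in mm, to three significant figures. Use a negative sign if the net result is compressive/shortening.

-0.755 mm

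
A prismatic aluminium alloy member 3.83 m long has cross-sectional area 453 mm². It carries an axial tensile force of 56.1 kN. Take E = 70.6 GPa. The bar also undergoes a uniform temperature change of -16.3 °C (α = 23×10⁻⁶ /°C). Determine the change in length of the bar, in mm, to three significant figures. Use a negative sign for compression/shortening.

5.28 mm

δ_mech = NL/(AE) = 56100·3830/(453·70600) = 6.718 mm.
δ_thermal = αLΔT = 23e-6·3830·-16.3 = -1.436 mm.
δ = δ_mech + δ_thermal = 5.282 mm.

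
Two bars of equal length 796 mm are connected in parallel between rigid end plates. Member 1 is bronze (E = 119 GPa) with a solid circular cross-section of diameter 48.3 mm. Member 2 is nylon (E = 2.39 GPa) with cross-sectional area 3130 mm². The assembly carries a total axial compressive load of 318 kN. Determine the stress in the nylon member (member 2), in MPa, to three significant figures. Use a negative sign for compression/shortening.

-3.37 MPa

A_1 = 1832 mm².
Equal strain + equilibrium ⇒ each member carries load in proportion to AE: A₁E₁ = 218000000 N, A₂E₂ = 7481000 N, ΣAE = 225500000 N.
σ₂ = P·E₂/ΣAE = -318000·2390/225500000 = -3.37 MPa.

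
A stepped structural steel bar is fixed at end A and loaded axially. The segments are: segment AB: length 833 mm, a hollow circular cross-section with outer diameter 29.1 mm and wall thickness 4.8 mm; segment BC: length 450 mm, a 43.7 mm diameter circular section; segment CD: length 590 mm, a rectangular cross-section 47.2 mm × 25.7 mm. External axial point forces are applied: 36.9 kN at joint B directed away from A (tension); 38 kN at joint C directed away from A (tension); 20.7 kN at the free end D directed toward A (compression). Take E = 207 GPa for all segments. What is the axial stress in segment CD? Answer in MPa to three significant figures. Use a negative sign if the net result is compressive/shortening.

-17.1 MPa

Internal axial forces (sectioning from the free end, tension +): N_CD = -20.7 kN, N_BC = 17.3 kN, N_AB = 54.2 kN.
A_CD = 1213 mm².
σ_CD = N_CD/A_CD = -20700/1213 = -17.06 MPa.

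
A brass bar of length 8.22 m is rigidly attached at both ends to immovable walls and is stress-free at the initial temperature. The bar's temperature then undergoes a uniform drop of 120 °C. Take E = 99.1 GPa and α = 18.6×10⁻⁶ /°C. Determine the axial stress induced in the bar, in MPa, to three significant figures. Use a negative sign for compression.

Free thermal expansion αLΔT = 18.6e-6 · 8220 · -120 = -18.35 mm.
The walls impose strain ε = −(-18.35)/8220 = 2.2320e-03; σ = Eε = 99100 · 2.2320e-03 = 221.2 MPa.

221 MPa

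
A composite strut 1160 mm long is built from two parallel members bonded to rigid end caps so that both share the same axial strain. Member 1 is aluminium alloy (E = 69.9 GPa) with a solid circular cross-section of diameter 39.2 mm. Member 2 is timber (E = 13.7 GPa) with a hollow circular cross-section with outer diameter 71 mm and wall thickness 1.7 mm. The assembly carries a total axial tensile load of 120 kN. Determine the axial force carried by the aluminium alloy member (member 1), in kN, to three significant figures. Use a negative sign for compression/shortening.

113 kN

A_1 = 1207 mm².
A_2 = 370.1 mm².
Equal strain + equilibrium ⇒ each member carries load in proportion to AE: A₁E₁ = 84360000 N, A₂E₂ = 5071000 N, ΣAE = 89430000 N.
F₁ = P·A₁E₁/ΣAE = 120000·84360000/89430000 = 113200 N.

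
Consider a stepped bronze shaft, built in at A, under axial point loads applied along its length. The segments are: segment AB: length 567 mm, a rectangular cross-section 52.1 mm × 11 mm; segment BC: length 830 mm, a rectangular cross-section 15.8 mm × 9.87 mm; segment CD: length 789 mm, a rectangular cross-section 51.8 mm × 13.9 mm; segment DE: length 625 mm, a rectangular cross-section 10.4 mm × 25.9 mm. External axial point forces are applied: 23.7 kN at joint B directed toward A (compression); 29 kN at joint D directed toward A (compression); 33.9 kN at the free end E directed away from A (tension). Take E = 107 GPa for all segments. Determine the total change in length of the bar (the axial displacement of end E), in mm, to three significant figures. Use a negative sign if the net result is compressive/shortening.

0.855 mm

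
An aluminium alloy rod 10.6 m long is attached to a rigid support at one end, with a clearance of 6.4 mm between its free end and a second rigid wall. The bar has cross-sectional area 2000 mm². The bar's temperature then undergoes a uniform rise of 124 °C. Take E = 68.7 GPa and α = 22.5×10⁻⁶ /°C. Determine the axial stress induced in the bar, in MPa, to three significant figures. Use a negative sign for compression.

-150 MPa

Free thermal expansion αLΔT = 22.5e-6 · 10600 · 124 = 29.57 mm.
The walls engage after the gap closes; constrained expansion = 29.57 − 6.4 = 23.17 mm.
The walls impose strain ε = −(23.17)/10600 = -2.1862e-03; σ = Eε = 68700 · -2.1862e-03 = -150.2 MPa.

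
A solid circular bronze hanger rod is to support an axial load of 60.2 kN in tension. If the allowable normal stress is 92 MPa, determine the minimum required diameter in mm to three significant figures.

28.9 mm

Required area A ≥ P/σ_allow = 60200/92 = 654.3 mm².
For a solid circular section, d ≥ √(4A/π) = 28.86 mm.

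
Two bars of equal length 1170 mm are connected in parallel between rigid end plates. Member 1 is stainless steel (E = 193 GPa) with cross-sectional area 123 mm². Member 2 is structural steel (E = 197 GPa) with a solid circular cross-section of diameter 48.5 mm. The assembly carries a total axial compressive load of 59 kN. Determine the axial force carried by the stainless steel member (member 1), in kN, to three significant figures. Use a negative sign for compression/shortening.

-3.61 kN

A_2 = 1847 mm².
Equal strain + equilibrium ⇒ each member carries load in proportion to AE: A₁E₁ = 23740000 N, A₂E₂ = 363900000 N, ΣAE = 387700000 N.
F₁ = P·A₁E₁/ΣAE = -59000·23740000/387700000 = -3613 N.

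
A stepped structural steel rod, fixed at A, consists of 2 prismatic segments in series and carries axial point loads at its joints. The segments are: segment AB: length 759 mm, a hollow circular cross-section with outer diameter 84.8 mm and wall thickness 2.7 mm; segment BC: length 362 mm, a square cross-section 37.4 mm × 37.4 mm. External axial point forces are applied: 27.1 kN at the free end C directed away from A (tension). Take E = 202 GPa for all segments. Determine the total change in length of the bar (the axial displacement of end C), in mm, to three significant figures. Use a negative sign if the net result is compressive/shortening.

Internal axial forces (sectioning from the free end, tension +): N_BC = 27.1 kN, N_AB = 27.1 kN.
A_AB = 696.4 mm².
A_BC = 1399 mm².
δ_AB = 27100·759/(696.4·202000) = 0.1462 mm
δ_BC = 27100·362/(1399·202000) = 0.03472 mm
δ = Σδ_i = 0.1809 mm.

0.181 mm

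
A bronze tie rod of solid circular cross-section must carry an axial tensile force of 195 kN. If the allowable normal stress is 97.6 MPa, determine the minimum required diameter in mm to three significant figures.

Required area A ≥ P/σ_allow = 195000/97.6 = 1998 mm².
For a solid circular section, d ≥ √(4A/π) = 50.44 mm.

50.4 mm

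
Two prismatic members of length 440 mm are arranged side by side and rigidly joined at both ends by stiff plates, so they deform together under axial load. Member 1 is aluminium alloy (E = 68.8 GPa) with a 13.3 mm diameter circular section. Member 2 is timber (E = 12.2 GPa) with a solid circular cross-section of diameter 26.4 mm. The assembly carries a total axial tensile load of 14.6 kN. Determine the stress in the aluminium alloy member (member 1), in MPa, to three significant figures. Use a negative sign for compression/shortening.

A_1 = 138.9 mm².
A_2 = 547.4 mm².
Equal strain + equilibrium ⇒ each member carries load in proportion to AE: A₁E₁ = 9558000 N, A₂E₂ = 6678000 N, ΣAE = 16240000 N.
σ₁ = P·E₁/ΣAE = 14600·68800/16240000 = 61.87 MPa.

61.9 MPa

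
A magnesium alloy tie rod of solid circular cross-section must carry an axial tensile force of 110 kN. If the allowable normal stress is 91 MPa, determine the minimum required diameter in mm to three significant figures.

39.2 mm

Required area A ≥ P/σ_allow = 110000/91 = 1209 mm².
For a solid circular section, d ≥ √(4A/π) = 39.23 mm.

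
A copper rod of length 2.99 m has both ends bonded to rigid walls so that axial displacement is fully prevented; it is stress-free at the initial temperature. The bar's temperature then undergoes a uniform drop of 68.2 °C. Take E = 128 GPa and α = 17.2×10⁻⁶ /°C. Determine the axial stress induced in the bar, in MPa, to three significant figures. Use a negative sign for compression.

Free thermal expansion αLΔT = 17.2e-6 · 2990 · -68.2 = -3.507 mm.
The walls impose strain ε = −(-3.507)/2990 = 1.1730e-03; σ = Eε = 128000 · 1.1730e-03 = 150.1 MPa.

150 MPa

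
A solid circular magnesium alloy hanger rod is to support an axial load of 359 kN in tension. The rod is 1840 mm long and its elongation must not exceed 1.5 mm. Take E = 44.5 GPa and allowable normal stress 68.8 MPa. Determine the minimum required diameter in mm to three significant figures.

Required area A ≥ P/σ_allow = 359000/68.8 = 5218 mm².
For a solid circular section, d ≥ √(4A/π) = 81.51 mm.
Elongation limit: A ≥ PL/(Eδ_allow) = 359000·1840/(44500·1.5) = 9896 mm² ⇒ d ≥ 112.2 mm.
The elongation limit governs.

112 mm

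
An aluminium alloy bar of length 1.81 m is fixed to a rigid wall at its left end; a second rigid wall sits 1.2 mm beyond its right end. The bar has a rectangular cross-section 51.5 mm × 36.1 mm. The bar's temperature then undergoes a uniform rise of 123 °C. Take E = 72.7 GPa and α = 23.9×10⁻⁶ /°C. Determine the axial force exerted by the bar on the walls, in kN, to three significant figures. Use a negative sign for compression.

-308 kN

Free thermal expansion αLΔT = 23.9e-6 · 1810 · 123 = 5.321 mm.
The walls engage after the gap closes; constrained expansion = 5.321 − 1.2 = 4.121 mm.
The walls impose strain ε = −(4.121)/1810 = -2.2767e-03; σ = Eε = 72700 · -2.2767e-03 = -165.5 MPa.
Wall reaction R = σ·A = -165.5·1859 = -307700 N = -307.7 kN.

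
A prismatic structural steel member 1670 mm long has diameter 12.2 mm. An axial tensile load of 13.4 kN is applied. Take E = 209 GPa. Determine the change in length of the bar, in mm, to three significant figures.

0.916 mm

A = 116.9 mm².
δ_mech = NL/(AE) = 13400·1670/(116.9·209000) = 0.9159 mm.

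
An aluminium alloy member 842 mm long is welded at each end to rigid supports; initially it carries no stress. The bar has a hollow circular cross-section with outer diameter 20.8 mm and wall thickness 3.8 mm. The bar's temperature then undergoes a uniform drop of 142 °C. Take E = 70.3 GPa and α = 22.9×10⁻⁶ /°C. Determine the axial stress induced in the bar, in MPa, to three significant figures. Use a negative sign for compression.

Free thermal expansion αLΔT = 22.9e-6 · 842 · -142 = -2.738 mm.
The walls impose strain ε = −(-2.738)/842 = 3.2518e-03; σ = Eε = 70300 · 3.2518e-03 = 228.6 MPa.

229 MPa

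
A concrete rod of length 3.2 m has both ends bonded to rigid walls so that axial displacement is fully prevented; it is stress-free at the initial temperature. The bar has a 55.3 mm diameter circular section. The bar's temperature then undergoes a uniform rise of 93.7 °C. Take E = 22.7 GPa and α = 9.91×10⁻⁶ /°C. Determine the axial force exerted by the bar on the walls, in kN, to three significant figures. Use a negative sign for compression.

-50.6 kN

Free thermal expansion αLΔT = 9.91e-6 · 3200 · 93.7 = 2.971 mm.
The walls impose strain ε = −(2.971)/3200 = -9.2857e-04; σ = Eε = 22700 · -9.2857e-04 = -21.08 MPa.
Wall reaction R = σ·A = -21.08·2402 = -50630 N = -50.63 kN.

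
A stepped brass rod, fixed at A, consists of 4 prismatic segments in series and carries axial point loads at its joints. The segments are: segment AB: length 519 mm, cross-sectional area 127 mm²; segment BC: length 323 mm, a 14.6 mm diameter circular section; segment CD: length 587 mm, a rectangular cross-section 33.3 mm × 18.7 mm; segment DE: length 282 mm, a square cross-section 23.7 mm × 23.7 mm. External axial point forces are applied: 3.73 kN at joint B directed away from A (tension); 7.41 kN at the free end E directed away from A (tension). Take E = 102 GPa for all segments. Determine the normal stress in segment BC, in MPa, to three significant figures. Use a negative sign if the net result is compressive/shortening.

44.3 MPa

Internal axial forces (sectioning from the free end, tension +): N_DE = 7.41 kN, N_CD = 7.41 kN, N_BC = 7.41 kN, N_AB = 11.14 kN.
A_BC = 167.4 mm².
σ_BC = N_BC/A_BC = 7410/167.4 = 44.26 MPa.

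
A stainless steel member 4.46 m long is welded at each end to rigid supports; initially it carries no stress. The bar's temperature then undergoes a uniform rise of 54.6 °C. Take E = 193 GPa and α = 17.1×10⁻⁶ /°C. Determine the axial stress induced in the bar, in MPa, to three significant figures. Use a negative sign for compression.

Free thermal expansion αLΔT = 17.1e-6 · 4460 · 54.6 = 4.164 mm.
The walls impose strain ε = −(4.164)/4460 = -9.3366e-04; σ = Eε = 193000 · -9.3366e-04 = -180.2 MPa.

-180 MPa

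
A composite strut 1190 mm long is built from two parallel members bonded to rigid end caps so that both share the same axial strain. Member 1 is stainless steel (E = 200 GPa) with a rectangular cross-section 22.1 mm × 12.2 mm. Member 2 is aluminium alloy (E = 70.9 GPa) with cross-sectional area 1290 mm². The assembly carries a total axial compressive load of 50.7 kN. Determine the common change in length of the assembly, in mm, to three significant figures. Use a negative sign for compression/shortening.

A_1 = 269.6 mm².
Equal strain + equilibrium ⇒ each member carries load in proportion to AE: A₁E₁ = 53920000 N, A₂E₂ = 91460000 N, ΣAE = 145400000 N.
δ = PL/ΣAE = -50700·1190/145400000 = -0.415 mm.

-0.415 mm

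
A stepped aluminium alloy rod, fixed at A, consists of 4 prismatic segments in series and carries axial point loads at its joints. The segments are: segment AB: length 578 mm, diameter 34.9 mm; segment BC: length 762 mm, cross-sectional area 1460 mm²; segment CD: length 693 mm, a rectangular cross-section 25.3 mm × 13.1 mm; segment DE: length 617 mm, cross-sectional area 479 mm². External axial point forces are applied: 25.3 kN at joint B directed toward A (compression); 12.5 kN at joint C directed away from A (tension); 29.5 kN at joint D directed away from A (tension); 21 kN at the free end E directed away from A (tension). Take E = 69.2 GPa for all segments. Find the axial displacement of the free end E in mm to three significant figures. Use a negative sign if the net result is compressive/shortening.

Internal axial forces (sectioning from the free end, tension +): N_DE = 21 kN, N_CD = 50.5 kN, N_BC = 63 kN, N_AB = 37.7 kN.
A_AB = 956.6 mm².
A_CD = 331.4 mm².
δ_AB = 37700·578/(956.6·69200) = 0.3292 mm
δ_BC = 63000·762/(1460·69200) = 0.4752 mm
δ_CD = 50500·693/(331.4·69200) = 1.526 mm
δ_DE = 21000·617/(479·69200) = 0.3909 mm
δ = Σδ_i = 2.721 mm.

2.72 mm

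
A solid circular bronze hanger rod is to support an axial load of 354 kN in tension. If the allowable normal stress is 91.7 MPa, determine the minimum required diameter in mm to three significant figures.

70.1 mm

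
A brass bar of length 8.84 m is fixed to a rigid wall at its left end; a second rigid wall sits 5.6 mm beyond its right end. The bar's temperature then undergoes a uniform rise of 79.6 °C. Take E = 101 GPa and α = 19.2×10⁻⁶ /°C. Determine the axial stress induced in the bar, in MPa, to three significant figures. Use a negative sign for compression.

-90.4 MPa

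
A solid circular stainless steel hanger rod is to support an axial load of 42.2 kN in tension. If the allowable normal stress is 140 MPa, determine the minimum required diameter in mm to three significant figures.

Required area A ≥ P/σ_allow = 42200/140 = 301.4 mm².
For a solid circular section, d ≥ √(4A/π) = 19.59 mm.

19.6 mm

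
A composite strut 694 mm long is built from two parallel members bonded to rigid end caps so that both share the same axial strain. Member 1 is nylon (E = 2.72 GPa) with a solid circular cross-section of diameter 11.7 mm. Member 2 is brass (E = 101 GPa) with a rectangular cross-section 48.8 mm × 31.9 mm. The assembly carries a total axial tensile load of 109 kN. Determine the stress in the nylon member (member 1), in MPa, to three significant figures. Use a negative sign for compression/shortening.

A_1 = 107.5 mm².
A_2 = 1557 mm².
Equal strain + equilibrium ⇒ each member carries load in proportion to AE: A₁E₁ = 292400 N, A₂E₂ = 157200000 N, ΣAE = 157500000 N.
σ₁ = P·E₁/ΣAE = 109000·2720/157500000 = 1.882 MPa.

1.88 MPa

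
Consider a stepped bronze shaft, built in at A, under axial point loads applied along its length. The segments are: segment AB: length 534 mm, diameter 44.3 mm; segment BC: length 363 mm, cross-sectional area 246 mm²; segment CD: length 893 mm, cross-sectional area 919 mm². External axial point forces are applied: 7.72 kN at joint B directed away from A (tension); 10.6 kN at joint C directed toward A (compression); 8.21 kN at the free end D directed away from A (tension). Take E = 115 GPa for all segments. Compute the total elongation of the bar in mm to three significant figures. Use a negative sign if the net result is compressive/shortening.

0.0548 mm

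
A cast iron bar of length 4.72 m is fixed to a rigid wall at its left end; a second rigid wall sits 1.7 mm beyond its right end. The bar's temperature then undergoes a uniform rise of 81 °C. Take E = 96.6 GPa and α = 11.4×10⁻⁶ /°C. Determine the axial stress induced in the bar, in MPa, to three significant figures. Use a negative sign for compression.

Free thermal expansion αLΔT = 11.4e-6 · 4720 · 81 = 4.358 mm.
The walls engage after the gap closes; constrained expansion = 4.358 − 1.7 = 2.658 mm.
The walls impose strain ε = −(2.658)/4720 = -5.6323e-04; σ = Eε = 96600 · -5.6323e-04 = -54.41 MPa.

-54.4 MPa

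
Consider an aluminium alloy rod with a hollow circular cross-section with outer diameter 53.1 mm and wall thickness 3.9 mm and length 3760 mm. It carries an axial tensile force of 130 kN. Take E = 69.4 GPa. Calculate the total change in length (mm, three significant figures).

A = 602.8 mm².
δ_mech = NL/(AE) = 130000·3760/(602.8·69400) = 11.68 mm.

11.7 mm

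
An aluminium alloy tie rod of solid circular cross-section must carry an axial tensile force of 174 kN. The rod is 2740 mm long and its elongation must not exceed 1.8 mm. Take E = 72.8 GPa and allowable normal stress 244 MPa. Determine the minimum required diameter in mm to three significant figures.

68.1 mm

Required area A ≥ P/σ_allow = 174000/244 = 713.1 mm².
For a solid circular section, d ≥ √(4A/π) = 30.13 mm.
Elongation limit: A ≥ PL/(Eδ_allow) = 174000·2740/(72800·1.8) = 3638 mm² ⇒ d ≥ 68.06 mm.
The elongation limit governs.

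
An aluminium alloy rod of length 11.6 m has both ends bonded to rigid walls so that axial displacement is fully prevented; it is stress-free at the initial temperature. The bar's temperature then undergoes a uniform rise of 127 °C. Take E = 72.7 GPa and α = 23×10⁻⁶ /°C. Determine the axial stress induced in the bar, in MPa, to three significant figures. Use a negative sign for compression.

Free thermal expansion αLΔT = 23e-6 · 11600 · 127 = 33.88 mm.
The walls impose strain ε = −(33.88)/11600 = -2.9210e-03; σ = Eε = 72700 · -2.9210e-03 = -212.4 MPa.

-212 MPa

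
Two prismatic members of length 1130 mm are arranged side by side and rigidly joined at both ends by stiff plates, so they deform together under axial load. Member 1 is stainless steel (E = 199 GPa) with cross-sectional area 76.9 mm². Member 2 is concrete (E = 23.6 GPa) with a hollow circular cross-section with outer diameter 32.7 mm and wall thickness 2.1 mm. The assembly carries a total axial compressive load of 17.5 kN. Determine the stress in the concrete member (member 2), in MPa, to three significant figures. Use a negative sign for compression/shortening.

A_2 = 201.9 mm².
Equal strain + equilibrium ⇒ each member carries load in proportion to AE: A₁E₁ = 15300000 N, A₂E₂ = 4764000 N, ΣAE = 20070000 N.
σ₂ = P·E₂/ΣAE = -17500·23600/20070000 = -20.58 MPa.

-20.6 MPa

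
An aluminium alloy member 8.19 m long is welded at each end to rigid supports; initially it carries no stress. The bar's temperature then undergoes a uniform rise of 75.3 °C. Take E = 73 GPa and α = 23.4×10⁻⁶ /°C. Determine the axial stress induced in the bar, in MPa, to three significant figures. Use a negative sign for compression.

Free thermal expansion αLΔT = 23.4e-6 · 8190 · 75.3 = 14.43 mm.
The walls impose strain ε = −(14.43)/8190 = -1.7620e-03; σ = Eε = 73000 · -1.7620e-03 = -128.6 MPa.

-129 MPa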